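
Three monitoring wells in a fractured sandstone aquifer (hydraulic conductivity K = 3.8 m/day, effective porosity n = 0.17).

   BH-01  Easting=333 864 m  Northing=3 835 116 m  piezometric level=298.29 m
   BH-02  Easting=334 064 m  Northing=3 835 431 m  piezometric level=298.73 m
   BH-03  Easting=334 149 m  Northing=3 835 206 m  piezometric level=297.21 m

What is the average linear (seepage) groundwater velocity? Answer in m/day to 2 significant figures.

0.16 m/day

Taking BH-01 as reference: BH-02−BH-01 = (200, 315, +0.44); BH-03−BH-01 = (285, 90, -1.08).
Determinant of the coordinate differences = 200·90 − 285·315 = -71775.
∂h/∂x = [(+0.44)·90 − (-1.08)·315] / -71775 = -0.005292
∂h/∂y = [200·(-1.08) − 285·(+0.44)] / -71775 = +0.004757
|∇h| = √(-0.005292² + 0.004757²) = 0.007116
Seepage velocity v = K·i/n = 3.8 × 0.007116 / 0.17 = 0.1591 m/day.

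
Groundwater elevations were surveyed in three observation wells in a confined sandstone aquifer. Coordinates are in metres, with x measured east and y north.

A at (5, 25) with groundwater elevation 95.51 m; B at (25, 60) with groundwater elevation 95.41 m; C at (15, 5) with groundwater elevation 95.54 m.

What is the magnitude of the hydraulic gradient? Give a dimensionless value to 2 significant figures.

0.0025

Taking A as reference: B−A = (20, 35, -0.10); C−A = (10, -20, +0.03).
Determinant of the coordinate differences = 20·(-20) − 10·35 = -750.
∂h/∂x = [(-0.10)·(-20) − (+0.03)·35] / -750 = -0.001267
∂h/∂y = [20·(+0.03) − 10·(-0.10)] / -750 = -0.002133
|∇h| = √(-0.001267² + -0.002133²) = 0.002481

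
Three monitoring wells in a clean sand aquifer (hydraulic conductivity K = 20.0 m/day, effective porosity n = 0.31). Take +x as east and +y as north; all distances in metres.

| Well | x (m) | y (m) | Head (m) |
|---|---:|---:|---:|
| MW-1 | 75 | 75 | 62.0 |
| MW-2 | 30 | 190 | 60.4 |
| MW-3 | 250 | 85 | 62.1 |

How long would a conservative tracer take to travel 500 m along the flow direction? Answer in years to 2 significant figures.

With h = a·x + b·y + c and MW-1 as origin, the differences give:
  (-45)·a + 115·b = -1.6
  175·a + 10·b = +0.1
Eliminate b (×10 and ×115, subtract): -20575·a = -27.50 → a = ∂h/∂x = +0.001337
Back-substitute: b = ∂h/∂y = -0.01339.
|∇h| = √(0.001337² + -0.01339²) = 0.01346
Seepage velocity v = K·i/n = 20.0 × 0.01346 / 0.31 = 0.8684 m/day.
t = 500 / 0.8684 = 575.8 days = 1.58 years.

1.6 years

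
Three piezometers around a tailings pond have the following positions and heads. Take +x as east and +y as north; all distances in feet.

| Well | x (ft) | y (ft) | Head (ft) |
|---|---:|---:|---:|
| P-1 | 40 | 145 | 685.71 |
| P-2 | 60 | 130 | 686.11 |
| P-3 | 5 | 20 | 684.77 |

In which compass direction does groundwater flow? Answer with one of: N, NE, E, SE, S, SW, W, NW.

W

Taking P-1 as reference: P-2−P-1 = (20, -15, +0.40); P-3−P-1 = (-35, -125, -0.94).
Solve a·Δx + b·Δy = Δh: det = 20·(-125) − (-35)·(-15) = -3025.
∂h/∂x = [(+0.40)·(-125) − (-0.94)·(-15)] / -3025 = +0.02119
∂h/∂y = [20·(-0.94) − (-35)·(+0.40)] / -3025 = +0.001587
Flow = −∇h = (-0.02119 east, -0.001587 north), which points west.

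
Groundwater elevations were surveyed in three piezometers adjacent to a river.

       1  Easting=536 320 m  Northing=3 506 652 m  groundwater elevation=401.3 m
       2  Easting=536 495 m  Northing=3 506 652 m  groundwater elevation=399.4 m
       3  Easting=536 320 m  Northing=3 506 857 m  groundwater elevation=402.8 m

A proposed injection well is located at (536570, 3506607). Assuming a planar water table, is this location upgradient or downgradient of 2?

∂h/∂x = (399.4 − 401.3) / (536495 − 536320) = -0.01086
∂h/∂y = (402.8 − 401.3) / (3506857 − 3506652) = +0.007317
Head at (536570, 3506607) = 401.3 + (-0.01086)·(250) + (+0.007317)·(-45) = 398.26 m.
That is lower than the 399.4 m at 2, so the point is downgradient.

downgradient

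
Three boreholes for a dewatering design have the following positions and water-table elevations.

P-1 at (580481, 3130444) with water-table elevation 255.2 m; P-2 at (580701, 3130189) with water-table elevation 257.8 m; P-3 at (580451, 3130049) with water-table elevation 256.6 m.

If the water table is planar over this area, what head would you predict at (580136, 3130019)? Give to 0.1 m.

254.5 m

Differences from P-1: to P-2 (Δx, Δy, Δh) = (220, -255, +2.6); to P-3 = (-30, -395, +1.4).
Solve a·Δx + b·Δy = Δh: det = 220·(-395) − (-30)·(-255) = -94550.
∂h/∂x = [(+2.6)·(-395) − (+1.4)·(-255)] / -94550 = +0.007086
∂h/∂y = [220·(+1.4) − (-30)·(+2.6)] / -94550 = -0.004082
h(580136, 3130019) = 255.2 + (+0.007086)·(-345) + (-0.004082)·(-425) = 255.2 -2.445 +1.735 = 254.490 m.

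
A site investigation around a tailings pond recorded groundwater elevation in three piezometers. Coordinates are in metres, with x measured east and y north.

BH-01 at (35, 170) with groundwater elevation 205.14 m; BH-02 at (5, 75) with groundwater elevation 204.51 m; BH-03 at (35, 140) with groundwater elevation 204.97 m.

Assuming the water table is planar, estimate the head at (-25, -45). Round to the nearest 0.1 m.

203.7 m

With h = a·x + b·y + c and BH-01 as origin, the differences give:
  (-30)·a + (-95)·b = -0.63
  0·a + (-30)·b = -0.17
Eliminate b (×(-30) and ×(-95), subtract): 900·a = 2.750 → a = ∂h/∂x = +0.003056
Back-substitute: b = ∂h/∂y = +0.005667.
h(-25, -45) = 205.14 + (+0.003056)·(-60) + (+0.005667)·(-215) = 205.14 -0.183 -1.218 = 203.738 m.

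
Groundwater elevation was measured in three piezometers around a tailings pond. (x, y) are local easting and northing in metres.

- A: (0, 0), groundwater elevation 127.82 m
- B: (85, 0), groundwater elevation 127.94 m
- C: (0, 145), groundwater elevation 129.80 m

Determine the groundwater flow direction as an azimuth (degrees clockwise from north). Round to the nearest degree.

∂h/∂x = (127.94 − 127.82) / (85 − 0) = +0.001412
∂h/∂y = (129.80 − 127.82) / (145 − 0) = +0.01366
Flow direction (−∇h) has components (-0.001412 E, -0.01366 N).
Azimuth = atan2(E, N) = atan2(-0.001412, -0.01366) = 185.9° ≈ 186°.

186°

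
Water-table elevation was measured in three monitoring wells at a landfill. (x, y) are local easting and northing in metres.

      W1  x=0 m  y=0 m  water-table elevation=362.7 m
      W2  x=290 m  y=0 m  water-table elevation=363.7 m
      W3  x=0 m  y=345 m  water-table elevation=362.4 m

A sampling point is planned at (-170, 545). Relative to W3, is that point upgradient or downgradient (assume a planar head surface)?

∂h/∂x = (363.7 − 362.7) / (290 − 0) = +0.003448
∂h/∂y = (362.4 − 362.7) / (345 − 0) = -0.0008696
Head at (-170, 545) = 362.7 + (+0.003448)·(-170) + (-0.0008696)·(545) = 361.64 m.
That is lower than the 362.4 m at W3, so the point is downgradient.

downgradient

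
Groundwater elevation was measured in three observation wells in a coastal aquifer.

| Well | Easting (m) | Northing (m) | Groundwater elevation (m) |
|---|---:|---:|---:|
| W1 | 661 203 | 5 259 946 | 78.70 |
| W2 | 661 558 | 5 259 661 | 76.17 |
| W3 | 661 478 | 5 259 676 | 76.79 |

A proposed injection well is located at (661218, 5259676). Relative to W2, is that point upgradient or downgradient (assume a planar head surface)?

Differences from W1: to W2 (Δx, Δy, Δh) = (355, -285, -2.53); to W3 = (275, -270, -1.91).
Determinant of the coordinate differences = 355·(-270) − 275·(-285) = -17475.
∂h/∂x = [(-2.53)·(-270) − (-1.91)·(-285)] / -17475 = -0.007940
∂h/∂y = [355·(-1.91) − 275·(-2.53)] / -17475 = -0.001013
Head at (661218, 5259676) = 78.70 + (-0.007940)·(15) + (-0.001013)·(-270) = 78.85 m.
That is higher than the 76.17 m at W2, so the point is upgradient.

upgradient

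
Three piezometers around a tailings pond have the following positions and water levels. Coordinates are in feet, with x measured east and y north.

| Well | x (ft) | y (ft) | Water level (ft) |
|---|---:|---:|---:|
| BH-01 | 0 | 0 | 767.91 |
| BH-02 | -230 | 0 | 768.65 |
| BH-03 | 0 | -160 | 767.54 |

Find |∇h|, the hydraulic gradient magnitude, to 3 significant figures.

0.00396

∂h/∂x = (768.65 − 767.91) / (-230 − 0) = -0.003217
∂h/∂y = (767.54 − 767.91) / (-160 − 0) = +0.002313
|∇h| = √(-0.003217² + 0.002313²) = 0.003962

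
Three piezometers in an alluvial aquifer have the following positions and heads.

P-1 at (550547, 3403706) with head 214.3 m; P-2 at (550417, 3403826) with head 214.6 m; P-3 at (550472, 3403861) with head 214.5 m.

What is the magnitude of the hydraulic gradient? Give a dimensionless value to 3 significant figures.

0.00204

With h = a·x + b·y + c and P-1 as origin, the differences give:
  (-130)·a + 120·b = +0.3
  (-75)·a + 155·b = +0.2
Eliminate b (×155 and ×120, subtract): -11150·a = 22.50 → a = ∂h/∂x = -0.002018
Back-substitute: b = ∂h/∂y = +0.0003139.
|∇h| = √(-0.002018² + 0.0003139²) = 0.002042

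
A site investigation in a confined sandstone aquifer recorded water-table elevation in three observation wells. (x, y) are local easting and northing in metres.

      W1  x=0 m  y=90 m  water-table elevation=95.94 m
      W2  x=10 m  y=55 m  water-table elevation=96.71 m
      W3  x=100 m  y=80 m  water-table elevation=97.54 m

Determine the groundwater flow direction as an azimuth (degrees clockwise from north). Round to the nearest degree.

With h = a·x + b·y + c and W1 as origin, the differences give:
  10·a + (-35)·b = +0.77
  100·a + (-10)·b = +1.60
Eliminate b (×(-10) and ×(-35), subtract): 3400·a = 48.300 → a = ∂h/∂x = +0.01421
Back-substitute: b = ∂h/∂y = -0.01794.
Flow direction (−∇h) has components (-0.01421 E, +0.01794 N).
Azimuth = atan2(E, N) = atan2(-0.01421, +0.01794) = 321.6° ≈ 322°.

322°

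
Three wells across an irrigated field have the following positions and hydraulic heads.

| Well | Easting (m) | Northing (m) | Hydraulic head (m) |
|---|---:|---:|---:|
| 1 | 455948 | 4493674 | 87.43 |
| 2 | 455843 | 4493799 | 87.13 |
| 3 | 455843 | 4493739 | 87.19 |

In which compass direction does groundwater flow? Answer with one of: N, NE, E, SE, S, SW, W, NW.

NW

Differences from 1: to 2 (Δx, Δy, Δh) = (-105, 125, -0.30); to 3 = (-105, 65, -0.24).
Solve a·Δx + b·Δy = Δh: det = (-105)·65 − (-105)·125 = 6300.
∂h/∂x = [(-0.30)·65 − (-0.24)·125] / 6300 = +0.001667
∂h/∂y = [(-105)·(-0.24) − (-105)·(-0.30)] / 6300 = -0.001000
Flow = −∇h = (-0.001667 east, +0.001000 north), which points northwest.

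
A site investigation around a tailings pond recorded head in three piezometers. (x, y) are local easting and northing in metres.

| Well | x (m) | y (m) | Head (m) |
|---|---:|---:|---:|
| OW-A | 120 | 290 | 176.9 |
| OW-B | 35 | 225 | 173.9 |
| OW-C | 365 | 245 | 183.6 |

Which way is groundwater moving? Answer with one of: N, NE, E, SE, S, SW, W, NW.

With h = a·x + b·y + c and OW-A as origin, the differences give:
  (-85)·a + (-65)·b = -3.0
  245·a + (-45)·b = +6.7
Eliminate b (×(-45) and ×(-65), subtract): 19750·a = 570.50 → a = ∂h/∂x = +0.02889
Back-substitute: b = ∂h/∂y = +0.008380.
Flow = −∇h = (-0.02889 east, -0.008380 north), which points west.

W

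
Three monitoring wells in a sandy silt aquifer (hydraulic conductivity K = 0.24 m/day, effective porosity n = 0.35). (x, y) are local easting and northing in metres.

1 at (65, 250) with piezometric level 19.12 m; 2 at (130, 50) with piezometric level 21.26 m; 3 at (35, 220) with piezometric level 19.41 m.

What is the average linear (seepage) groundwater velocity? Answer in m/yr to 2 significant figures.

Differences from 1: to 2 (Δx, Δy, Δh) = (65, -200, +2.14); to 3 = (-30, -30, +0.29).
Determinant of the coordinate differences = 65·(-30) − (-30)·(-200) = -7950.
∂h/∂x = [(+2.14)·(-30) − (+0.29)·(-200)] / -7950 = +0.0007799
∂h/∂y = [65·(+0.29) − (-30)·(+2.14)] / -7950 = -0.01045
|∇h| = √(0.0007799² + -0.01045²) = 0.01048
Seepage velocity v = K·i/n = 0.24 × 0.01048 / 0.35 = 0.007186 m/day = 2.625 m/yr.

2.6 m/yr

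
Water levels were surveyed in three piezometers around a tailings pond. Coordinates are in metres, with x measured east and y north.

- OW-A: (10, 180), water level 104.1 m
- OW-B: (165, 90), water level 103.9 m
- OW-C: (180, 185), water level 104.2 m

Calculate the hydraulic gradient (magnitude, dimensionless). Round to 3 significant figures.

0.00312

Taking OW-A as reference: OW-B−OW-A = (155, -90, -0.2); OW-C−OW-A = (170, 5, +0.1).
Solve a·Δx + b·Δy = Δh: det = 155·5 − 170·(-90) = 16075.
∂h/∂x = [(-0.2)·5 − (+0.1)·(-90)] / 16075 = +0.0004977
∂h/∂y = [155·(+0.1) − 170·(-0.2)] / 16075 = +0.003079
|∇h| = √(0.0004977² + 0.003079²) = 0.003119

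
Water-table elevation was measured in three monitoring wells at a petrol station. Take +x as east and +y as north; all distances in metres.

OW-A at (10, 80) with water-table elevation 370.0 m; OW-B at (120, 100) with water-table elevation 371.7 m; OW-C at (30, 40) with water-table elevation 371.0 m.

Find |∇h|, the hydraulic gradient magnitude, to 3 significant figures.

Taking OW-A as reference: OW-B−OW-A = (110, 20, +1.7); OW-C−OW-A = (20, -40, +1.0).
Determinant of the coordinate differences = 110·(-40) − 20·20 = -4800.
∂h/∂x = [(+1.7)·(-40) − (+1.0)·20] / -4800 = +0.01833
∂h/∂y = [110·(+1.0) − 20·(+1.7)] / -4800 = -0.01583
|∇h| = √(0.01833² + -0.01583²) = 0.02422

0.0242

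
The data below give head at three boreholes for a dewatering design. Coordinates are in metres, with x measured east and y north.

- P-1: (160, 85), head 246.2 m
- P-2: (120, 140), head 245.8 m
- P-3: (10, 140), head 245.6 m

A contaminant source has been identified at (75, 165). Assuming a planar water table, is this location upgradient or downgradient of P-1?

Three-point gradient (reference P-1): Δ to P-2 = (-40, 55, -0.4), Δ to P-3 = (-150, 55, -0.6).
∂h/∂x = +0.001818, ∂h/∂y = -0.005950 (det = 6050).
Head at (75, 165) = 246.2 + (+0.001818)·(-85) + (-0.005950)·(80) = 245.57 m.
That is lower than the 246.2 m at P-1, so the point is downgradient.

downgradient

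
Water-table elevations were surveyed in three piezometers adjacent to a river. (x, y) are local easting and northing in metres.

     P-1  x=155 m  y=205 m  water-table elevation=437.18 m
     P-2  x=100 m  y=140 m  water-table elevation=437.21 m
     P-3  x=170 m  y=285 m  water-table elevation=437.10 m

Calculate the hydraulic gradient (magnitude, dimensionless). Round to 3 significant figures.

Differences from P-1: to P-2 (Δx, Δy, Δh) = (-55, -65, +0.03); to P-3 = (15, 80, -0.08).
Determinant of the coordinate differences = (-55)·80 − 15·(-65) = -3425.
∂h/∂x = [(+0.03)·80 − (-0.08)·(-65)] / -3425 = +0.0008175
∂h/∂y = [(-55)·(-0.08) − 15·(+0.03)] / -3425 = -0.001153
|∇h| = √(0.0008175² + -0.001153²) = 0.001413

0.00141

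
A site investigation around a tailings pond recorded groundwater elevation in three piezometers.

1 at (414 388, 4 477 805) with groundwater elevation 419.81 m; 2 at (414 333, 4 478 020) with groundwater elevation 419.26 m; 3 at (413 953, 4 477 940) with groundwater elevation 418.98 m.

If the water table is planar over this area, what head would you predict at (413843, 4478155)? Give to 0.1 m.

With h = a·x + b·y + c and 1 as origin, the differences give:
  (-55)·a + 215·b = -0.55
  (-435)·a + 135·b = -0.83
Eliminate b (×135 and ×215, subtract): 86100·a = 104.200 → a = ∂h/∂x = +0.001210
Back-substitute: b = ∂h/∂y = -0.002249.
h(413843, 4478155) = 419.81 + (+0.001210)·(-545) + (-0.002249)·(350) = 419.81 -0.660 -0.787 = 418.363 m.

418.4 m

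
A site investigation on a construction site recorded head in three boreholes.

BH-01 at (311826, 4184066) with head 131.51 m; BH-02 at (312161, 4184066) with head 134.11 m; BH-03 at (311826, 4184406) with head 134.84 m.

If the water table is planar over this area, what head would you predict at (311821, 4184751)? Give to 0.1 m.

138.2 m

∂h/∂x = (134.11 − 131.51) / (312161 − 311826) = +0.007761
∂h/∂y = (134.84 − 131.51) / (4184406 − 4184066) = +0.009794
h(311821, 4184751) = 131.51 + (+0.007761)·(-5) + (+0.009794)·(685) = 131.51 -0.039 +6.709 = 138.180 m.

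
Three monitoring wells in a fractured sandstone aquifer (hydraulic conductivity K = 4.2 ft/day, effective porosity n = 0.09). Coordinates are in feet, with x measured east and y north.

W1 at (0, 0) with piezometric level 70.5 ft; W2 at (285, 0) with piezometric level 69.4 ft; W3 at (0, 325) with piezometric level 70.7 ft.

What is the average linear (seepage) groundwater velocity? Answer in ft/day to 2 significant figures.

0.18 ft/day

∂h/∂x = (69.4 − 70.5) / (285 − 0) = -0.003860
∂h/∂y = (70.7 − 70.5) / (325 − 0) = +0.0006154
|∇h| = √(-0.003860² + 0.0006154²) = 0.003909
Seepage velocity v = K·i/n = 4.2 × 0.003909 / 0.09 = 0.1824 ft/day.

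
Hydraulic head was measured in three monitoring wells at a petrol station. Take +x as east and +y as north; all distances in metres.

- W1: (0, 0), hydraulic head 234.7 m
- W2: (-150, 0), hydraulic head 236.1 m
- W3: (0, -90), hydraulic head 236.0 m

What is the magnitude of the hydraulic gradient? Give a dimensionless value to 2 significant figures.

∂h/∂x = (236.1 − 234.7) / (-150 − 0) = -0.009333
∂h/∂y = (236.0 − 234.7) / (-90 − 0) = -0.01444
|∇h| = √(-0.009333² + -0.01444²) = 0.01719

0.017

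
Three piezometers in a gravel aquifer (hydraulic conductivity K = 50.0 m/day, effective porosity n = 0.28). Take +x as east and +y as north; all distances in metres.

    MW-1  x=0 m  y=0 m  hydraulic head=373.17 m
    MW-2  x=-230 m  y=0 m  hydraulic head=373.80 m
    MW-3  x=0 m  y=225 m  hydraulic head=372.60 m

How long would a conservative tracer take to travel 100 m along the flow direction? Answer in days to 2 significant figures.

∂h/∂x = (373.80 − 373.17) / (-230 − 0) = -0.002739
∂h/∂y = (372.60 − 373.17) / (225 − 0) = -0.002533
|∇h| = √(-0.002739² + -0.002533²) = 0.003731
Seepage velocity v = K·i/n = 50.0 × 0.003731 / 0.28 = 0.6662 m/day.
t = 100 / 0.6662 = 150.1 days.

150 days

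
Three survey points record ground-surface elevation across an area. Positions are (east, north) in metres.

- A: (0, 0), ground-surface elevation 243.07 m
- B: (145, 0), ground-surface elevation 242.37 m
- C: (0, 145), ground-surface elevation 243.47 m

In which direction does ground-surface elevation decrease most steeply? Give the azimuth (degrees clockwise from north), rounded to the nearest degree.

120°

∂z/∂x = (242.37 − 243.07) / (145 − 0) = -0.004828
∂z/∂y = (243.47 − 243.07) / (145 − 0) = +0.002759
Steepest decrease is along −∇f: components (+0.004828 E, -0.002759 N).
Azimuth = atan2(+0.004828, -0.002759) = 119.7° ≈ 120°.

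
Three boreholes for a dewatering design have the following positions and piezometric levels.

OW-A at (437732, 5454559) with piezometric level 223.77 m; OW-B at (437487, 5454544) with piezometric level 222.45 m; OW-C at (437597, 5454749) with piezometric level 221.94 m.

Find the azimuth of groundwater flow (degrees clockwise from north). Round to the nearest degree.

314°

Taking OW-A as reference: OW-B−OW-A = (-245, -15, -1.32); OW-C−OW-A = (-135, 190, -1.83).
Determinant of the coordinate differences = (-245)·190 − (-135)·(-15) = -48575.
∂h/∂x = [(-1.32)·190 − (-1.83)·(-15)] / -48575 = +0.005728
∂h/∂y = [(-245)·(-1.83) − (-135)·(-1.32)] / -48575 = -0.005562
Flow direction (−∇h) has components (-0.005728 E, +0.005562 N).
Azimuth = atan2(E, N) = atan2(-0.005728, +0.005562) = 314.2° ≈ 314°.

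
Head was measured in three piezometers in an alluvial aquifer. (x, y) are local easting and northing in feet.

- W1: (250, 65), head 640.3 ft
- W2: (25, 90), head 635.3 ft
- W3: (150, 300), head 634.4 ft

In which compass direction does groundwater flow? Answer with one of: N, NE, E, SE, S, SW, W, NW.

Differences from W1: to W2 (Δx, Δy, Δh) = (-225, 25, -5.0); to W3 = (-100, 235, -5.9).
Determinant of the coordinate differences = (-225)·235 − (-100)·25 = -50375.
∂h/∂x = [(-5.0)·235 − (-5.9)·25] / -50375 = +0.02040
∂h/∂y = [(-225)·(-5.9) − (-100)·(-5.0)] / -50375 = -0.01643
Flow = −∇h = (-0.02040 east, +0.01643 north), which points northwest.

NW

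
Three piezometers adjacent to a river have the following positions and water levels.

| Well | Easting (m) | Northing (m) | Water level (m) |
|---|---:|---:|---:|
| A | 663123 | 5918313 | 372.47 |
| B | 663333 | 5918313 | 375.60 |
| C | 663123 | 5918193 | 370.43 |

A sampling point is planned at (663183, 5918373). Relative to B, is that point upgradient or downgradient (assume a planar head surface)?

∂h/∂x = (375.60 − 372.47) / (663333 − 663123) = +0.01490
∂h/∂y = (370.43 − 372.47) / (5918193 − 5918313) = +0.01700
Head at (663183, 5918373) = 372.47 + (+0.01490)·(60) + (+0.01700)·(60) = 374.38 m.
That is lower than the 375.60 m at B, so the point is downgradient.

downgradient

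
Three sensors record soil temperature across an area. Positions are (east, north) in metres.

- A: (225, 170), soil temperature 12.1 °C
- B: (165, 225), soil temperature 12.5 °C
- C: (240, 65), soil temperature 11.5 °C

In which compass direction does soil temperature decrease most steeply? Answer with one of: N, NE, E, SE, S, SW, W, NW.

With T = a·x + b·y + c and A as origin, the differences give:
  (-60)·a + 55·b = +0.4
  15·a + (-105)·b = -0.6
Eliminate b (×(-105) and ×55, subtract): 5475·a = -9.00 → a = ∂T/∂x = -0.001644
Back-substitute: b = ∂T/∂y = +0.005479.
Steepest decrease is along −∇f = (+0.001644 E, -0.005479 N) → south.

S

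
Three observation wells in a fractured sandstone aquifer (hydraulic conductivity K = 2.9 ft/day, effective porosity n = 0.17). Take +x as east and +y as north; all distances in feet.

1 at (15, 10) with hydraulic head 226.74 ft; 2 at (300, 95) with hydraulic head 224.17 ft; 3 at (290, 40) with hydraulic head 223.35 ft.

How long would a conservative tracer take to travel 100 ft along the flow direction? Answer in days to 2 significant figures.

260 days

With h = a·x + b·y + c and 1 as origin, the differences give:
  285·a + 85·b = -2.57
  275·a + 30·b = -3.39
Eliminate b (×30 and ×85, subtract): -14825·a = 211.050 → a = ∂h/∂x = -0.01424
Back-substitute: b = ∂h/∂y = +0.01750.
|∇h| = √(-0.01424² + 0.01750²) = 0.02256
Seepage velocity v = K·i/n = 2.9 × 0.02256 / 0.17 = 0.3848 ft/day.
t = 100 / 0.3848 = 259.9 days.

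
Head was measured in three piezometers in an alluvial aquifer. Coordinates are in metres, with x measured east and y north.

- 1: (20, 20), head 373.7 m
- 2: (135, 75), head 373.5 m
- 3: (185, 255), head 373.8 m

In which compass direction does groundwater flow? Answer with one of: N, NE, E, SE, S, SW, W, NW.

Differences from 1: to 2 (Δx, Δy, Δh) = (115, 55, -0.2); to 3 = (165, 235, +0.1).
Determinant of the coordinate differences = 115·235 − 165·55 = 17950.
∂h/∂x = [(-0.2)·235 − (+0.1)·55] / 17950 = -0.002925
∂h/∂y = [115·(+0.1) − 165·(-0.2)] / 17950 = +0.002479
Flow = −∇h = (+0.002925 east, -0.002479 north), which points southeast.

SE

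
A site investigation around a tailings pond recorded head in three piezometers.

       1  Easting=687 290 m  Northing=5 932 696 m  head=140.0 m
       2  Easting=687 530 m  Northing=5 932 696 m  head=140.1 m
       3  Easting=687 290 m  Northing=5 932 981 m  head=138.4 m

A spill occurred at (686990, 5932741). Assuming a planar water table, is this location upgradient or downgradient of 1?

downgradient

∂h/∂x = (140.1 − 140.0) / (687530 − 687290) = +0.0004167
∂h/∂y = (138.4 − 140.0) / (5932981 − 5932696) = -0.005614
Head at (686990, 5932741) = 140.0 + (+0.0004167)·(-300) + (-0.005614)·(45) = 139.62 m.
That is lower than the 140.0 m at 1, so the point is downgradient.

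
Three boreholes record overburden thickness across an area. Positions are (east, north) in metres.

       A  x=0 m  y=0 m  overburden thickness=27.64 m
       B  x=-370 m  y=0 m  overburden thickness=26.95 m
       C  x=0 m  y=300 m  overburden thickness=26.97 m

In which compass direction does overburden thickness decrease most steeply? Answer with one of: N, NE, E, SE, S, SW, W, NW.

NW

∂d/∂x = (26.95 − 27.64) / (-370 − 0) = +0.001865
∂d/∂y = (26.97 − 27.64) / (300 − 0) = -0.002233
Steepest decrease is along −∇f = (-0.001865 E, +0.002233 N) → northwest.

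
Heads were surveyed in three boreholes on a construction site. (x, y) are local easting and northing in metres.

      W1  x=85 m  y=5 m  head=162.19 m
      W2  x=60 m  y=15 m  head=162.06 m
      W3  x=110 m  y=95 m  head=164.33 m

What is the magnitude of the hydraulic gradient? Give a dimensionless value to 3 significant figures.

Differences from W1: to W2 (Δx, Δy, Δh) = (-25, 10, -0.13); to W3 = (25, 90, +2.14).
Determinant of the coordinate differences = (-25)·90 − 25·10 = -2500.
∂h/∂x = [(-0.13)·90 − (+2.14)·10] / -2500 = +0.01324
∂h/∂y = [(-25)·(+2.14) − 25·(-0.13)] / -2500 = +0.02010
|∇h| = √(0.01324² + 0.02010²) = 0.02407

0.0241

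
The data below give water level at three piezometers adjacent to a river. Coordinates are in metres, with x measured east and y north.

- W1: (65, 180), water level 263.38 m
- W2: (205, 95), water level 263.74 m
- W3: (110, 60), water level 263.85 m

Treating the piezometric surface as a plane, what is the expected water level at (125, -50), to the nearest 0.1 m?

264.3 m

Taking W1 as reference: W2−W1 = (140, -85, +0.36); W3−W1 = (45, -120, +0.47).
Determinant of the coordinate differences = 140·(-120) − 45·(-85) = -12975.
∂h/∂x = [(+0.36)·(-120) − (+0.47)·(-85)] / -12975 = +0.0002505
∂h/∂y = [140·(+0.47) − 45·(+0.36)] / -12975 = -0.003823
h(125, -50) = 263.38 + (+0.0002505)·(60) + (-0.003823)·(-230) = 263.38 +0.015 +0.879 = 264.274 m.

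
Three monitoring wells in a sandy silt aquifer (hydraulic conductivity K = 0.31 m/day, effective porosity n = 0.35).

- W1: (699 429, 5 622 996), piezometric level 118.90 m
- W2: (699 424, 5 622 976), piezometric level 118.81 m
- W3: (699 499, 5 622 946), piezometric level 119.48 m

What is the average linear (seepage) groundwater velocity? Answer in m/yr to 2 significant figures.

3.2 m/yr

Differences from W1: to W2 (Δx, Δy, Δh) = (-5, -20, -0.09); to W3 = (70, -50, +0.58).
Determinant of the coordinate differences = (-5)·(-50) − 70·(-20) = 1650.
∂h/∂x = [(-0.09)·(-50) − (+0.58)·(-20)] / 1650 = +0.009758
∂h/∂y = [(-5)·(+0.58) − 70·(-0.09)] / 1650 = +0.002061
|∇h| = √(0.009758² + 0.002061²) = 0.009973
Seepage velocity v = K·i/n = 0.31 × 0.009973 / 0.35 = 0.008833 m/day = 3.226 m/yr.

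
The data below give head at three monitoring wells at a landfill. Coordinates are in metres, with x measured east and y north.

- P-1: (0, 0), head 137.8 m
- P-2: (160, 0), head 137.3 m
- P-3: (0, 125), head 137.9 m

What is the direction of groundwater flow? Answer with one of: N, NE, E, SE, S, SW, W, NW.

∂h/∂x = (137.3 − 137.8) / (160 − 0) = -0.003125
∂h/∂y = (137.9 − 137.8) / (125 − 0) = +0.0008000
Flow = −∇h = (+0.003125 east, -0.0008000 north), which points east.

E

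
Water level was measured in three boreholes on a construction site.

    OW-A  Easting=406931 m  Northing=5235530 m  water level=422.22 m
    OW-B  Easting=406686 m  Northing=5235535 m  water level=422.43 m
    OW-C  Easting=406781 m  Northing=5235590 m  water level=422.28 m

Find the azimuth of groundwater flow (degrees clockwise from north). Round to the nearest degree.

Taking OW-A as reference: OW-B−OW-A = (-245, 5, +0.21); OW-C−OW-A = (-150, 60, +0.06).
Solve a·Δx + b·Δy = Δh: det = (-245)·60 − (-150)·5 = -13950.
∂h/∂x = [(+0.21)·60 − (+0.06)·5] / -13950 = -0.0008817
∂h/∂y = [(-245)·(+0.06) − (-150)·(+0.21)] / -13950 = -0.001204
Flow direction (−∇h) has components (+0.0008817 E, +0.001204 N).
Azimuth = atan2(E, N) = atan2(+0.0008817, +0.001204) = 36.2° ≈ 036°.

036°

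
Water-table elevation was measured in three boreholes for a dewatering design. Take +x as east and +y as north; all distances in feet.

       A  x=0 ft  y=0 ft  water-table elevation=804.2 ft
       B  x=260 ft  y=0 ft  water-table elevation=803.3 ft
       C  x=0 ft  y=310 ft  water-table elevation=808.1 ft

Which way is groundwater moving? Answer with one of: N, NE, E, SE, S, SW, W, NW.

∂h/∂x = (803.3 − 804.2) / (260 − 0) = -0.003462
∂h/∂y = (808.1 − 804.2) / (310 − 0) = +0.01258
Flow = −∇h = (+0.003462 east, -0.01258 north), which points south.

S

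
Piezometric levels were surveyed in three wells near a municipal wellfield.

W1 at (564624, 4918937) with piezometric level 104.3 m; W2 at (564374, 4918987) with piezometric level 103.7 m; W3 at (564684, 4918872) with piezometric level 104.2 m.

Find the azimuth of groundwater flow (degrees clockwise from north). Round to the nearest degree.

Differences from W1: to W2 (Δx, Δy, Δh) = (-250, 50, -0.6); to W3 = (60, -65, -0.1).
Solve a·Δx + b·Δy = Δh: det = (-250)·(-65) − 60·50 = 13250.
∂h/∂x = [(-0.6)·(-65) − (-0.1)·50] / 13250 = +0.003321
∂h/∂y = [(-250)·(-0.1) − 60·(-0.6)] / 13250 = +0.004604
Flow direction (−∇h) has components (-0.003321 E, -0.004604 N).
Azimuth = atan2(E, N) = atan2(-0.003321, -0.004604) = 215.8° ≈ 216°.

216°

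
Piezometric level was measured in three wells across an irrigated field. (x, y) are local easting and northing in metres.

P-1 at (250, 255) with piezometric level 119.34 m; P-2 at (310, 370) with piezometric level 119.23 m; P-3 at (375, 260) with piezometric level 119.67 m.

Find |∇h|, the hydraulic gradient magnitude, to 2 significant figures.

0.0036

With h = a·x + b·y + c and P-1 as origin, the differences give:
  60·a + 115·b = -0.11
  125·a + 5·b = +0.33
Eliminate b (×5 and ×115, subtract): -14075·a = -38.500 → a = ∂h/∂x = +0.002735
Back-substitute: b = ∂h/∂y = -0.002384.
|∇h| = √(0.002735² + -0.002384²) = 0.003628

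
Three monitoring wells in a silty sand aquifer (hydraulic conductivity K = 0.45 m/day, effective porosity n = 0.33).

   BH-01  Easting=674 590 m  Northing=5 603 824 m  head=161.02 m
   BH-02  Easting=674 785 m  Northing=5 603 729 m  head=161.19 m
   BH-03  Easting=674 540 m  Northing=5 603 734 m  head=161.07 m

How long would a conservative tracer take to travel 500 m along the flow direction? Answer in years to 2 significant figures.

Differences from BH-01: to BH-02 (Δx, Δy, Δh) = (195, -95, +0.17); to BH-03 = (-50, -90, +0.05).
Determinant of the coordinate differences = 195·(-90) − (-50)·(-95) = -22300.
∂h/∂x = [(+0.17)·(-90) − (+0.05)·(-95)] / -22300 = +0.0004731
∂h/∂y = [195·(+0.05) − (-50)·(+0.17)] / -22300 = -0.0008184
|∇h| = √(0.0004731² + -0.0008184²) = 0.0009453
Seepage velocity v = K·i/n = 0.45 × 0.0009453 / 0.33 = 0.001289 m/day.
t = 500 / 0.001289 = 3.879e+05 days = 1.06e+03 years.

1100 years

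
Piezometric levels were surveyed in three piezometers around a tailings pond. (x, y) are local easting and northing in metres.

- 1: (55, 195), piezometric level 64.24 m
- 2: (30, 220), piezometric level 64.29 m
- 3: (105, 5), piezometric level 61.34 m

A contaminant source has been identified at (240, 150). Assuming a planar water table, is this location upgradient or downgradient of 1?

upgradient

Differences from 1: to 2 (Δx, Δy, Δh) = (-25, 25, +0.05); to 3 = (50, -190, -2.90).
Solve a·Δx + b·Δy = Δh: det = (-25)·(-190) − 50·25 = 3500.
∂h/∂x = [(+0.05)·(-190) − (-2.90)·25] / 3500 = +0.01800
∂h/∂y = [(-25)·(-2.90) − 50·(+0.05)] / 3500 = +0.02000
Head at (240, 150) = 64.24 + (+0.01800)·(185) + (+0.02000)·(-45) = 66.67 m.
That is higher than the 64.24 m at 1, so the point is upgradient.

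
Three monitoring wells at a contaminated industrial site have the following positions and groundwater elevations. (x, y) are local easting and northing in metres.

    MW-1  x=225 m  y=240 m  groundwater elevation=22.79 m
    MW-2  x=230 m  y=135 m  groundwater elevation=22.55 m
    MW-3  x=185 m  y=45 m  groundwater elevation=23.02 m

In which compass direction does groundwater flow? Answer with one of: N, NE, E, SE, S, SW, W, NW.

Three-point gradient (reference MW-1): Δ to MW-2 = (5, -105, -0.24), Δ to MW-3 = (-40, -195, +0.23).
∂h/∂x = -0.01371, ∂h/∂y = +0.001633 (det = -5175).
Flow = −∇h = (+0.01371 east, -0.001633 north), which points east.

E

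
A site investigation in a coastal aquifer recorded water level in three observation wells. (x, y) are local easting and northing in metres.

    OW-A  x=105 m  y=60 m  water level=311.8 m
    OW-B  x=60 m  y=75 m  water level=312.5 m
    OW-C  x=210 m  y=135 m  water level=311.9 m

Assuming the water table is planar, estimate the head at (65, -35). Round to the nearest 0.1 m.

310.7 m

Three-point gradient (reference OW-A): Δ to OW-B = (-45, 15, +0.7), Δ to OW-C = (105, 75, +0.1).
∂h/∂x = -0.01030, ∂h/∂y = +0.01576 (det = -4950).
h(65, -35) = 311.8 + (-0.01030)·(-40) + (+0.01576)·(-95) = 311.8 +0.412 -1.497 = 310.715 m.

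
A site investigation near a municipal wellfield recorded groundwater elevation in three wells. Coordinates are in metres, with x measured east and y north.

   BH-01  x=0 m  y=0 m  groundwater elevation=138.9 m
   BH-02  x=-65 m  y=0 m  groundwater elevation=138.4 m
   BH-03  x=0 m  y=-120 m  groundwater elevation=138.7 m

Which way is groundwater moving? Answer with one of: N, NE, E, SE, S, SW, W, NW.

∂h/∂x = (138.4 − 138.9) / (-65 − 0) = +0.007692
∂h/∂y = (138.7 − 138.9) / (-120 − 0) = +0.001667
Flow = −∇h = (-0.007692 east, -0.001667 north), which points west.

W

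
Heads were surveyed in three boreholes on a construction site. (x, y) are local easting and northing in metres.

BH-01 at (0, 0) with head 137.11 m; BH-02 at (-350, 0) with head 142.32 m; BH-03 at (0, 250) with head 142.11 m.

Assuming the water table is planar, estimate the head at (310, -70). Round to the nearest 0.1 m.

131.1 m

∂h/∂x = (142.32 − 137.11) / (-350 − 0) = -0.01489
∂h/∂y = (142.11 − 137.11) / (250 − 0) = +0.02000
h(310, -70) = 137.11 + (-0.01489)·(310) + (+0.02000)·(-70) = 137.11 -4.615 -1.400 = 131.095 m.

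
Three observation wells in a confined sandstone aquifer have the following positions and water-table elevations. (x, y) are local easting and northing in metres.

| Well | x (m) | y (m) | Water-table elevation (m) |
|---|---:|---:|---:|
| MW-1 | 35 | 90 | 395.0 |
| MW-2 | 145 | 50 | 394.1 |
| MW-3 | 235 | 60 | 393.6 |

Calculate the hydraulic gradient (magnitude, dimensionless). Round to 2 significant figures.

Three-point gradient (reference MW-1): Δ to MW-2 = (110, -40, -0.9), Δ to MW-3 = (200, -30, -1.4).
∂h/∂x = -0.006170, ∂h/∂y = +0.005532 (det = 4700).
|∇h| = √(-0.006170² + 0.005532²) = 0.008287

0.0083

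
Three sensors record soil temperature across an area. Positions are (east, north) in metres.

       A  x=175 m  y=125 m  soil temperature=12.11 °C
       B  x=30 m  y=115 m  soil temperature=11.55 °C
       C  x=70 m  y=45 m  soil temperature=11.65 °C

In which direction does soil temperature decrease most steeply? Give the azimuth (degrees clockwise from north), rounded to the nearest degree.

259°

With T = a·x + b·y + c and A as origin, the differences give:
  (-145)·a + (-10)·b = -0.56
  (-105)·a + (-80)·b = -0.46
Eliminate b (×(-80) and ×(-10), subtract): 10550·a = 40.200 → a = ∂T/∂x = +0.003810
Back-substitute: b = ∂T/∂y = +0.0007488.
Steepest decrease is along −∇f: components (-0.003810 E, -0.0007488 N).
Azimuth = atan2(-0.003810, -0.0007488) = 258.9° ≈ 259°.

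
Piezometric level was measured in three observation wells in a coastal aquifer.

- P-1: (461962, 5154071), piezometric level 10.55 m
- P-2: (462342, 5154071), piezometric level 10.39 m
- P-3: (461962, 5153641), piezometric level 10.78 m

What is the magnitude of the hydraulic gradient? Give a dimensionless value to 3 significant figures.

∂h/∂x = (10.39 − 10.55) / (462342 − 461962) = -0.0004211
∂h/∂y = (10.78 − 10.55) / (5153641 − 5154071) = -0.0005349
|∇h| = √(-0.0004211² + -0.0005349²) = 0.0006808

0.000681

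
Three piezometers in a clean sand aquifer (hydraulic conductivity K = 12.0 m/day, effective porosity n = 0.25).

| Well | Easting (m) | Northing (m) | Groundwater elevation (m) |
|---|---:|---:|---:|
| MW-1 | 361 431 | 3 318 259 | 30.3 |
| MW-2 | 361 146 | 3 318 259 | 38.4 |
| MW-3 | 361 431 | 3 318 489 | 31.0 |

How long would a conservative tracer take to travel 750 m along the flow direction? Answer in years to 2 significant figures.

∂h/∂x = (38.4 − 30.3) / (361146 − 361431) = -0.02842
∂h/∂y = (31.0 − 30.3) / (3318489 − 3318259) = +0.003043
|∇h| = √(-0.02842² + 0.003043²) = 0.02858
Seepage velocity v = K·i/n = 12.0 × 0.02858 / 0.25 = 1.372 m/day.
t = 750 / 1.372 = 546.6 days = 1.5 years.

1.5 years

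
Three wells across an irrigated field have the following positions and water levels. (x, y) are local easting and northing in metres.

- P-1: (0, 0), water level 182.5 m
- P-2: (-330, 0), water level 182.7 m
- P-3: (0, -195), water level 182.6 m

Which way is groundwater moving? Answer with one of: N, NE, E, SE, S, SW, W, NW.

∂h/∂x = (182.7 − 182.5) / (-330 − 0) = -0.0006061
∂h/∂y = (182.6 − 182.5) / (-195 − 0) = -0.0005128
Flow = −∇h = (+0.0006061 east, +0.0005128 north), which points northeast.

NE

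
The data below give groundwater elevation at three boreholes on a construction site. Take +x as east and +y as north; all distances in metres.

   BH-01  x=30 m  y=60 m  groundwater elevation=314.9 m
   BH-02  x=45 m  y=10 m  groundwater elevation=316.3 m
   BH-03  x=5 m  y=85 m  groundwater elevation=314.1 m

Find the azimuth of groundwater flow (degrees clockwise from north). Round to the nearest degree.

Taking BH-01 as reference: BH-02−BH-01 = (15, -50, +1.4); BH-03−BH-01 = (-25, 25, -0.8).
Determinant of the coordinate differences = 15·25 − (-25)·(-50) = -875.
∂h/∂x = [(+1.4)·25 − (-0.8)·(-50)] / -875 = +0.005714
∂h/∂y = [15·(-0.8) − (-25)·(+1.4)] / -875 = -0.02629
Flow direction (−∇h) has components (-0.005714 E, +0.02629 N).
Azimuth = atan2(E, N) = atan2(-0.005714, +0.02629) = 347.7° ≈ 348°.

348°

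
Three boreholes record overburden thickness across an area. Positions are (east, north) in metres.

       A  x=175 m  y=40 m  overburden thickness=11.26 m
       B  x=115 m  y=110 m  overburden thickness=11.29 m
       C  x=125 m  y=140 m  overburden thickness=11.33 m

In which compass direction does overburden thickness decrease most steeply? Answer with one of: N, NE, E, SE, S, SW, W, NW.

SW

Taking A as reference: B−A = (-60, 70, +0.03); C−A = (-50, 100, +0.07).
Determinant of the coordinate differences = (-60)·100 − (-50)·70 = -2500.
∂d/∂x = [(+0.03)·100 − (+0.07)·70] / -2500 = +0.0007600
∂d/∂y = [(-60)·(+0.07) − (-50)·(+0.03)] / -2500 = +0.001080
Steepest decrease is along −∇f = (-0.0007600 E, -0.001080 N) → southwest.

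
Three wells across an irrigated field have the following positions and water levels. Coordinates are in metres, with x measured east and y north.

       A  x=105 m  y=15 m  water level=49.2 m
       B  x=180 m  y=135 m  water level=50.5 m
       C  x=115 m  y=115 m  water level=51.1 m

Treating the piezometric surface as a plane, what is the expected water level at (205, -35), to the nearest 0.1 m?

46.6 m

Taking A as reference: B−A = (75, 120, +1.3); C−A = (10, 100, +1.9).
Solve a·Δx + b·Δy = Δh: det = 75·100 − 10·120 = 6300.
∂h/∂x = [(+1.3)·100 − (+1.9)·120] / 6300 = -0.01556
∂h/∂y = [75·(+1.9) − 10·(+1.3)] / 6300 = +0.02056
h(205, -35) = 49.2 + (-0.01556)·(100) + (+0.02056)·(-50) = 49.2 -1.556 -1.028 = 46.617 m.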